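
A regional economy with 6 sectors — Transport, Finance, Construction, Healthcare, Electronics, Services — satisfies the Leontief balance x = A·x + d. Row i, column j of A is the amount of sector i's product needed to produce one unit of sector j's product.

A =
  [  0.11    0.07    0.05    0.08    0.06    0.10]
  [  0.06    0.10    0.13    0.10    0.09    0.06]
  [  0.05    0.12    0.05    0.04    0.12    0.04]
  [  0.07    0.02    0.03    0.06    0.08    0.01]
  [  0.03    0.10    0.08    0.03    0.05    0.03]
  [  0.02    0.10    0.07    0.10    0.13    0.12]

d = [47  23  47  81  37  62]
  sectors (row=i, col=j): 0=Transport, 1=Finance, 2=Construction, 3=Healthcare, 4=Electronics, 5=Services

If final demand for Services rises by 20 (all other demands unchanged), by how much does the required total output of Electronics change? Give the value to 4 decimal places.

Form M = I − A:
  [  0.89   -0.07   -0.05   -0.08   -0.06   -0.10]
  [ -0.06    0.90   -0.13   -0.10   -0.09   -0.06]
  [ -0.05   -0.12    0.95   -0.04   -0.12   -0.04]
  [ -0.07   -0.02   -0.03    0.94   -0.08   -0.01]
  [ -0.03   -0.10   -0.08   -0.03    0.95   -0.03]
  [ -0.02   -0.10   -0.07   -0.10   -0.13    0.88]
Leontief inverse L = M⁻¹:
  [  1.1577    0.1389    0.1066    0.1382    0.1322    0.1520]
  [  0.1114    1.1807    0.1951    0.1606    0.1721    0.1097]
  [  0.0896    0.1856    1.1068    0.0888    0.1815    0.0803]
  [  0.0973    0.0562    0.0594    1.0879    0.1152    0.0339]
  [  0.0610    0.1518    0.1233    0.0682    1.1006    0.0612]
  [  0.0662    0.1809    0.1376    0.1622    0.2127    1.1716]
Total output x = L · d:
  x_0 = 1.1577·47 + 0.1389·23 + 0.1066·47 + 0.1382·81 + 0.1322·37 + 0.1520·62 = 88.1256
  x_1 = 0.1114·47 + 1.1807·23 + 0.1951·47 + 0.1606·81 + 0.1721·37 + 0.1097·62 = 67.7360
  x_2 = 0.0896·47 + 0.1856·23 + 1.1068·47 + 0.0888·81 + 0.1815·37 + 0.0803·62 = 79.3881
  x_3 = 0.0973·47 + 0.0562·23 + 0.0594·47 + 1.0879·81 + 0.1152·37 + 0.0339·62 = 103.1430
  x_4 = 0.0610·47 + 0.1518·23 + 0.1233·47 + 0.0682·81 + 1.1006·37 + 0.0612·62 = 62.1937
  x_5 = 0.0662·47 + 0.1809·23 + 0.1376·47 + 0.1622·81 + 0.2127·37 + 1.1716·62 = 107.3781
Δx_4 = L[4,5] · Δd_5 = 0.0612 · 20 = 1.2236

1.2236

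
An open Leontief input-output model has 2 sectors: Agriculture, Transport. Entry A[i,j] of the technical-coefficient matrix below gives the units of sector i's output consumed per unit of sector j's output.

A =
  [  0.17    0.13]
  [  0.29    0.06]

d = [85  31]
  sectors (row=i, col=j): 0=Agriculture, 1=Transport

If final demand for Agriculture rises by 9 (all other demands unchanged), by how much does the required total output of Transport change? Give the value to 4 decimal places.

3.5152

Form M = I − A:
  [  0.83   -0.13]
  [ -0.29    0.94]
Leontief inverse L = M⁻¹:
  [  1.2660    0.1751]
  [  0.3906    1.1178]
Total output x = L · d:
  x_0 = 1.2660·85 + 0.1751·31 = 113.0370
  x_1 = 0.3906·85 + 1.1178·31 = 67.8519
Δx_1 = L[1,0] · Δd_0 = 0.3906 · 9 = 3.5152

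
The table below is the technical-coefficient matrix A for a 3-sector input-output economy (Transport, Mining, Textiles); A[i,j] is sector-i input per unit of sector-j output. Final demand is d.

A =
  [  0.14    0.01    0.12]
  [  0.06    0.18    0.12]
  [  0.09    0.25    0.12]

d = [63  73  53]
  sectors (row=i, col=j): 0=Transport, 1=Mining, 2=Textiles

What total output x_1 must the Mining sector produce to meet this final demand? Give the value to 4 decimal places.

110.2275

Form M = I − A:
  [  0.86   -0.01   -0.12]
  [ -0.06    0.82   -0.12]
  [ -0.09   -0.25    0.88]
Leontief inverse L = M⁻¹:
  [  1.1853    0.0665    0.1707]
  [  0.1090    1.2785    0.1892]
  [  0.1522    0.3700    1.2076]
Total output x = L · d:
  x_0 = 1.1853·63 + 0.0665·73 + 0.1707·53 = 88.5748
  x_1 = 0.1090·63 + 1.2785·73 + 0.1892·53 = 110.2275
  x_2 = 0.1522·63 + 0.3700·73 + 1.2076·53 = 100.6007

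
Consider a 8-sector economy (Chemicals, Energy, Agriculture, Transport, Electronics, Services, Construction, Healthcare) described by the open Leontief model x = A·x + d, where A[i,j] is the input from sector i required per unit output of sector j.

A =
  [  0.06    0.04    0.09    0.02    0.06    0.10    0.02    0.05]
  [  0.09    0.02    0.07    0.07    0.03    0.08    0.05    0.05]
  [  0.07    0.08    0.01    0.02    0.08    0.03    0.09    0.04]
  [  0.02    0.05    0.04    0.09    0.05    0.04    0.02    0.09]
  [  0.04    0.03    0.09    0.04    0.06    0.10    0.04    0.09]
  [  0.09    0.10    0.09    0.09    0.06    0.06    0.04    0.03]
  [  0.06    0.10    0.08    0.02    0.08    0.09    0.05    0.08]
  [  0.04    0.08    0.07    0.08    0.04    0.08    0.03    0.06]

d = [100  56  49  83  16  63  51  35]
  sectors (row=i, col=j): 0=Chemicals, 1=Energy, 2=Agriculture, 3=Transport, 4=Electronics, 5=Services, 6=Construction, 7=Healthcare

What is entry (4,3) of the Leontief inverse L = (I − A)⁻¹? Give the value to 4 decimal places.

Form M = I − A:
  [  0.94   -0.04   -0.09   -0.02   -0.06   -0.10   -0.02   -0.05]
  [ -0.09    0.98   -0.07   -0.07   -0.03   -0.08   -0.05   -0.05]
  [ -0.07   -0.08    0.99   -0.02   -0.08   -0.03   -0.09   -0.04]
  [ -0.02   -0.05   -0.04    0.91   -0.05   -0.04   -0.02   -0.09]
  [ -0.04   -0.03   -0.09   -0.04    0.94   -0.10   -0.04   -0.09]
  [ -0.09   -0.10   -0.09   -0.09   -0.06    0.94   -0.04   -0.03]
  [ -0.06   -0.10   -0.08   -0.02   -0.08   -0.09    0.95   -0.08]
  [ -0.04   -0.08   -0.07   -0.08   -0.04   -0.08   -0.03    0.94]
Leontief inverse L = M⁻¹:
  [  1.1129    0.0942    0.1464    0.0653    0.1092    0.1593    0.0580    0.0972]
  [  0.1420    1.0767    0.1282    0.1171    0.0813    0.1414    0.0868    0.1012]
  [  0.1193    0.1287    1.0689    0.0614    0.1263    0.0933    0.1239    0.0902]
  [  0.0617    0.0963    0.0887    1.1359    0.0910    0.0921    0.0507    0.1369]
  [  0.0968    0.0922    0.1522    0.0924    1.1145    0.1656    0.0817    0.1443]
  [  0.1536    0.1624    0.1589    0.1468    0.1199    1.1342    0.0857    0.0926]
  [  0.1273    0.1668    0.1534    0.0784    0.1409    0.1681    1.0978    0.1420]
  [  0.0948    0.1365    0.1292    0.1329    0.0908    0.1425    0.0692    1.1135]
Total output x = L · d:
  x_0 = 1.1129·100 + 0.0942·56 + 0.1464·49 + 0.0653·83 + 0.1092·16 + 0.1593·63 + 0.0580·51 + 0.0972·35 = 147.2970
  x_1 = 0.1420·100 + 1.0767·56 + 0.1282·49 + 0.1171·83 + 0.0813·16 + 0.1414·63 + 0.0868·51 + 0.1012·35 = 108.6692
  x_2 = 0.1193·100 + 0.1287·56 + 1.0689·49 + 0.0614·83 + 0.1263·16 + 0.0933·63 + 0.1239·51 + 0.0902·35 = 93.9867
  x_3 = 0.0617·100 + 0.0963·56 + 0.0887·49 + 1.1359·83 + 0.0910·16 + 0.0921·63 + 0.0507·51 + 0.1369·35 = 124.8285
  x_4 = 0.0968·100 + 0.0922·56 + 0.1522·49 + 0.0924·83 + 1.1145·16 + 0.1656·63 + 0.0817·51 + 0.1443·35 = 67.4558
  x_5 = 0.1536·100 + 0.1624·56 + 0.1589·49 + 0.1468·83 + 0.1199·16 + 1.1342·63 + 0.0857·51 + 0.0926·35 = 125.4072
  x_6 = 0.1273·100 + 0.1668·56 + 0.1534·49 + 0.0784·83 + 0.1409·16 + 0.1681·63 + 1.0978·51 + 0.1420·35 = 109.8918
  x_7 = 0.0948·100 + 0.1365·56 + 0.1292·49 + 0.1329·83 + 0.0908·16 + 0.1425·63 + 0.0692·51 + 1.1135·35 = 87.4237

L[4,3] = 0.0924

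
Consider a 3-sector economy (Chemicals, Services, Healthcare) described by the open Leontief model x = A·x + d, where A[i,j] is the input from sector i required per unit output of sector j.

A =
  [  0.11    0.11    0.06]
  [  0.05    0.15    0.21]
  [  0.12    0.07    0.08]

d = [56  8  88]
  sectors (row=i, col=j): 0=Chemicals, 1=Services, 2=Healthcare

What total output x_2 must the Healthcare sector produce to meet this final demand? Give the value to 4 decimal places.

Form M = I − A:
  [  0.89   -0.11   -0.06]
  [ -0.05    0.85   -0.21]
  [ -0.12   -0.07    0.92]
Leontief inverse L = M⁻¹:
  [  1.1474    0.1576    0.1108]
  [  0.1065    1.2136    0.2840]
  [  0.1578    0.1129    1.1230]
Total output x = L · d:
  x_0 = 1.1474·56 + 0.1576·8 + 0.1108·88 = 75.2657
  x_1 = 0.1065·56 + 1.2136·8 + 0.2840·88 = 40.6607
  x_2 = 0.1578·56 + 0.1129·8 + 1.1230·88 = 108.5632

108.5632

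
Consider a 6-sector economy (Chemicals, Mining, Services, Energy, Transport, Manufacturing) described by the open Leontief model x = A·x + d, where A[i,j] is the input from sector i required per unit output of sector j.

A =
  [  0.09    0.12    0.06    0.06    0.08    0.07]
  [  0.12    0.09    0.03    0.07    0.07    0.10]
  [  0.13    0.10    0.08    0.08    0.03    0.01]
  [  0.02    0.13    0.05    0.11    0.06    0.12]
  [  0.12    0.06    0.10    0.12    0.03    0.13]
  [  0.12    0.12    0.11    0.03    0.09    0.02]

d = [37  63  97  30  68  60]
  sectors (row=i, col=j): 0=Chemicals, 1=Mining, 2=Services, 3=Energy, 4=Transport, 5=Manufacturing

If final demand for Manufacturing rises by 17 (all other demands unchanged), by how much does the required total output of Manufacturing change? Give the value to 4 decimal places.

Form M = I − A:
  [  0.91   -0.12   -0.06   -0.06   -0.08   -0.07]
  [ -0.12    0.91   -0.03   -0.07   -0.07   -0.10]
  [ -0.13   -0.10    0.92   -0.08   -0.03   -0.01]
  [ -0.02   -0.13   -0.05    0.89   -0.06   -0.12]
  [ -0.12   -0.06   -0.10   -0.12    0.97   -0.13]
  [ -0.12   -0.12   -0.11   -0.03   -0.09    0.98]
Leontief inverse L = M⁻¹:
  [  1.1851    0.2166    0.1236    0.1315    0.1385    0.1425]
  [  0.2134    1.1888    0.0951    0.1399    0.1309    0.1720]
  [  0.2103    0.1880    1.1324    0.1443    0.0817    0.0743]
  [  0.1143    0.2302    0.1155    1.1826    0.1207    0.1937]
  [  0.2250    0.1772    0.1755    0.2000    1.0992    0.2062]
  [  0.2190    0.2165    0.1735    0.1040    0.1468    1.0921]
Total output x = L · d:
  x_0 = 1.1851·37 + 0.2166·63 + 0.1236·97 + 0.1315·30 + 0.1385·68 + 0.1425·60 = 91.3955
  x_1 = 0.2134·37 + 1.1888·63 + 0.0951·97 + 0.1399·30 + 0.1309·68 + 0.1720·60 = 115.4325
  x_2 = 0.2103·37 + 0.1880·63 + 1.1324·97 + 0.1443·30 + 0.0817·68 + 0.0743·60 = 143.8099
  x_3 = 0.1143·37 + 0.2302·63 + 0.1155·97 + 1.1826·30 + 0.1207·68 + 0.1937·60 = 85.2440
  x_4 = 0.2250·37 + 0.1772·63 + 0.1755·97 + 0.2000·30 + 1.0992·68 + 0.2062·60 = 129.6294
  x_5 = 0.2190·37 + 0.2165·63 + 0.1735·97 + 0.1040·30 + 0.1468·68 + 1.0921·60 = 117.2066
Δx_5 = L[5,5] · Δd_5 = 1.0921 · 17 = 18.5661

18.5661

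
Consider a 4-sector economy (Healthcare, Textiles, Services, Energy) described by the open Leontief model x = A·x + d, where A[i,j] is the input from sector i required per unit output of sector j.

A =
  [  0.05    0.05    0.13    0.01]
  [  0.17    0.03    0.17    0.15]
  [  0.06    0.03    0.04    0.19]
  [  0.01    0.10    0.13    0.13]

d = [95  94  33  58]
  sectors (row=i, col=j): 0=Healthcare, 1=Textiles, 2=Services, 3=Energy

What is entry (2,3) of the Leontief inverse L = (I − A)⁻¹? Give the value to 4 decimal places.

L[2,3] = 0.2519

Form M = I − A:
  [  0.95   -0.05   -0.13   -0.01]
  [ -0.17    0.97   -0.17   -0.15]
  [ -0.06   -0.03    0.96   -0.19]
  [ -0.01   -0.10   -0.13    0.87]
Leontief inverse L = M⁻¹:
  [  1.0757    0.0668    0.1656    0.0600]
  [  0.2107    1.0746    0.2517    0.2427]
  [  0.0835    0.0643    1.0985    0.2519]
  [  0.0491    0.1339    0.1950    1.2157]
Total output x = L · d:
  x_0 = 1.0757·95 + 0.0668·94 + 0.1656·33 + 0.0600·58 = 117.4119
  x_1 = 0.2107·95 + 1.0746·94 + 0.2517·33 + 0.2427·58 = 143.4129
  x_2 = 0.0835·95 + 0.0643·94 + 1.0985·33 + 0.2519·58 = 64.8364
  x_3 = 0.0491·95 + 0.1339·94 + 0.1950·33 + 1.2157·58 = 94.1887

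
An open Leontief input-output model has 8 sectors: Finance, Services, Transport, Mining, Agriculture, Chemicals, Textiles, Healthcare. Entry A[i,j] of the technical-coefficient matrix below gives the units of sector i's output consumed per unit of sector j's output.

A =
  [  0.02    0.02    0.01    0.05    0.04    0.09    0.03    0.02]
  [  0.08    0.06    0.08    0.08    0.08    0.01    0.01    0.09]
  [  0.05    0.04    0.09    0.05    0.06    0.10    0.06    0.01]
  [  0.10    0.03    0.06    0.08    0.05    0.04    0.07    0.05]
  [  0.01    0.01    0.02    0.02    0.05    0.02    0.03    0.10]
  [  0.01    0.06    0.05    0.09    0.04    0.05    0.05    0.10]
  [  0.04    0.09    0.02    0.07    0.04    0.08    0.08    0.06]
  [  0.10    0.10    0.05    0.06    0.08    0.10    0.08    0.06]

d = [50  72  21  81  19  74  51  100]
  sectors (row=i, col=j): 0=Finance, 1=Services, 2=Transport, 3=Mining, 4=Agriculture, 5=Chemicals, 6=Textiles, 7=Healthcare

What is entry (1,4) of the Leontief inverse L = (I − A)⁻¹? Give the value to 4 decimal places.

Form M = I − A:
  [  0.98   -0.02   -0.01   -0.05   -0.04   -0.09   -0.03   -0.02]
  [ -0.08    0.94   -0.08   -0.08   -0.08   -0.01   -0.01   -0.09]
  [ -0.05   -0.04    0.91   -0.05   -0.06   -0.10   -0.06   -0.01]
  [ -0.10   -0.03   -0.06    0.92   -0.05   -0.04   -0.07   -0.05]
  [ -0.01   -0.01   -0.02   -0.02    0.95   -0.02   -0.03   -0.10]
  [ -0.01   -0.06   -0.05   -0.09   -0.04    0.95   -0.05   -0.10]
  [ -0.04   -0.09   -0.02   -0.07   -0.04   -0.08    0.92   -0.06]
  [ -0.10   -0.10   -0.05   -0.06   -0.08   -0.10   -0.08    0.94]
Leontief inverse L = M⁻¹:
  [  1.0441    0.0458    0.0332    0.0834    0.0663    0.1183    0.0564    0.0546]
  [  0.1281    1.1016    0.1222    0.1318    0.1296    0.0642    0.0541    0.1406]
  [  0.0874    0.0800    1.1296    0.1016    0.1028    0.1494    0.1018    0.0603]
  [  0.1431    0.0719    0.0978    1.1328    0.0950    0.0944    0.1148    0.0987]
  [  0.0376    0.0384    0.0421    0.0491    1.0784    0.0518    0.0575    0.1314]
  [  0.0598    0.1065    0.0925    0.1445    0.0882    1.1013    0.0962    0.1528]
  [  0.0877    0.1381    0.0619    0.1282    0.0888    0.1307    1.1253    0.1177]
  [  0.1555    0.1573    0.1016    0.1311    0.1411    0.1661    0.1354    1.1316]
Total output x = L · d:
  x_0 = 1.0441·50 + 0.0458·72 + 0.0332·21 + 0.0834·81 + 0.0663·19 + 0.1183·74 + 0.0564·51 + 0.0546·100 = 81.3017
  x_1 = 0.1281·50 + 1.1016·72 + 0.1222·21 + 0.1318·81 + 0.1296·19 + 0.0642·74 + 0.0541·51 + 0.1406·100 = 122.9952
  x_2 = 0.0874·50 + 0.0800·72 + 1.1296·21 + 0.1016·81 + 0.1028·19 + 0.1494·74 + 0.1018·51 + 0.0603·100 = 66.3075
  x_3 = 0.1431·50 + 0.0719·72 + 0.0978·21 + 1.1328·81 + 0.0950·19 + 0.0944·74 + 0.1148·51 + 0.0987·100 = 130.6548
  x_4 = 0.0376·50 + 0.0384·72 + 0.0421·21 + 0.0491·81 + 1.0784·19 + 0.0518·74 + 0.0575·51 + 0.1314·100 = 49.9154
  x_5 = 0.0598·50 + 0.1065·72 + 0.0925·21 + 0.1445·81 + 0.0882·19 + 1.1013·74 + 0.0962·51 + 0.1528·100 = 127.6617
  x_6 = 0.0877·50 + 0.1381·72 + 0.0619·21 + 0.1282·81 + 0.0888·19 + 0.1307·74 + 1.1253·51 + 0.1177·100 = 106.5391
  x_7 = 0.1555·50 + 0.1573·72 + 0.1016·21 + 0.1311·81 + 0.1411·19 + 0.1661·74 + 0.1354·51 + 1.1316·100 = 166.8797

L[1,4] = 0.1296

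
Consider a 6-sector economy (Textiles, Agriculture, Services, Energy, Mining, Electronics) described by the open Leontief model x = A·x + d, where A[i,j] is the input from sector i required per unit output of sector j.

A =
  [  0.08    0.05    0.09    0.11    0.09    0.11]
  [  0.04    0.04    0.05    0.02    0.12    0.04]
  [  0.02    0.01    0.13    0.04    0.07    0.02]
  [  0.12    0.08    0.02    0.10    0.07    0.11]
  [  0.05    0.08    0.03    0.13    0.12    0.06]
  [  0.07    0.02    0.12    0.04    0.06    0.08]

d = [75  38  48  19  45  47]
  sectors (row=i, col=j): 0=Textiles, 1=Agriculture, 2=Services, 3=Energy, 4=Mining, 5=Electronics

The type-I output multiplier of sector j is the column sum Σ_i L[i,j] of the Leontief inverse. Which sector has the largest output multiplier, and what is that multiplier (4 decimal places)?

Mining (1.9070)

Form M = I − A:
  [  0.92   -0.05   -0.09   -0.11   -0.09   -0.11]
  [ -0.04    0.96   -0.05   -0.02   -0.12   -0.04]
  [ -0.02   -0.01    0.87   -0.04   -0.07   -0.02]
  [ -0.12   -0.08   -0.02    0.90   -0.07   -0.11]
  [ -0.05   -0.08   -0.03   -0.13    0.88   -0.06]
  [ -0.07   -0.02   -0.12   -0.04   -0.06    0.92]
Leontief inverse L = M⁻¹:
  [  1.1406    0.0938    0.1577    0.1807    0.1684    0.1765]
  [  0.0717    1.0674    0.0865    0.0642    0.1700    0.0756]
  [  0.0465    0.0313    1.1684    0.0766    0.1114    0.0487]
  [  0.1812    0.1237    0.0824    1.1688    0.1471    0.1782]
  [  0.1071    0.1250    0.0808    0.1974    1.1948    0.1215]
  [  0.1093    0.0479    0.1751    0.0888    0.1153    1.1241]
Total output x = L · d:
  x_0 = 1.1406·75 + 0.0938·38 + 0.1577·48 + 0.1807·19 + 0.1684·45 + 0.1765·47 = 115.9837
  x_1 = 0.0717·75 + 1.0674·38 + 0.0865·48 + 0.0642·19 + 0.1700·45 + 0.0756·47 = 62.5163
  x_2 = 0.0465·75 + 0.0313·38 + 1.1684·48 + 0.0766·19 + 0.1114·45 + 0.0487·47 = 69.5141
  x_3 = 0.1812·75 + 0.1237·38 + 0.0824·48 + 1.1688·19 + 0.1471·45 + 0.1782·47 = 59.4403
  x_4 = 0.1071·75 + 0.1250·38 + 0.0808·48 + 0.1974·19 + 1.1948·45 + 0.1215·47 = 79.8876
  x_5 = 0.1093·75 + 0.0479·38 + 0.1751·48 + 0.0888·19 + 0.1153·45 + 1.1241·47 = 78.1323
Output multipliers (column sums of L):
  Textiles: 1.6563
  Agriculture: 1.4891
  Services: 1.7508
  Energy: 1.7766
  Mining: 1.9070
  Electronics: 1.7246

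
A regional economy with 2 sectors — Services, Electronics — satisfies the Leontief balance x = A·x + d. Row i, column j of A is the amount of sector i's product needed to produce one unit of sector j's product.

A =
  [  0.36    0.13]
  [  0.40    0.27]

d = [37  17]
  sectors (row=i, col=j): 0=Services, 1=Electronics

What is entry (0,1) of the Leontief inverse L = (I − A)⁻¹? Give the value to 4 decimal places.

L[0,1] = 0.3131

Form M = I − A:
  [  0.64   -0.13]
  [ -0.40    0.73]
Leontief inverse L = M⁻¹:
  [  1.7582    0.3131]
  [  0.9634    1.5414]
Total output x = L · d:
  x_0 = 1.7582·37 + 0.3131·17 = 70.3757
  x_1 = 0.9634·37 + 1.5414·17 = 61.8497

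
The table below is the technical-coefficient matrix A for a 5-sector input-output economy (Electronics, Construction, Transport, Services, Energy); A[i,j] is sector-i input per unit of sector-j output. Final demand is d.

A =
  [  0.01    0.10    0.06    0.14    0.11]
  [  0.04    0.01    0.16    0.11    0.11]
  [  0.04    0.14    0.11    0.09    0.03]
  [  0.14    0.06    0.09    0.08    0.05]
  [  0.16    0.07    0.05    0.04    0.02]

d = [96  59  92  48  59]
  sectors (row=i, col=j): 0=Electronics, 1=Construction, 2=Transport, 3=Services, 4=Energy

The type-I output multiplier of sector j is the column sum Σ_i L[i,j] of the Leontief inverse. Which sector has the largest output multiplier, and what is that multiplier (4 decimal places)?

Form M = I − A:
  [  0.99   -0.10   -0.06   -0.14   -0.11]
  [ -0.04    0.99   -0.16   -0.11   -0.11]
  [ -0.04   -0.14    0.89   -0.09   -0.03]
  [ -0.14   -0.06   -0.09    0.92   -0.05]
  [ -0.16   -0.07   -0.05   -0.04    0.98]
Leontief inverse L = M⁻¹:
  [  1.0741    0.1495    0.1281    0.2004    0.1515]
  [  0.1006    1.0730    0.2254    0.1721    0.1474]
  [  0.0898    0.1913    1.1840    0.1557    0.0757]
  [  0.1894    0.1177    0.1557    1.1493    0.0979]
  [  0.1949    0.1156    0.1038    0.0999    1.0635]
Total output x = L · d:
  x_0 = 1.0741·96 + 0.1495·59 + 0.1281·92 + 0.2004·48 + 0.1515·59 = 142.2777
  x_1 = 0.1006·96 + 1.0730·59 + 0.2254·92 + 0.1721·48 + 0.1474·59 = 110.6537
  x_2 = 0.0898·96 + 0.1913·59 + 1.1840·92 + 0.1557·48 + 0.0757·59 = 140.7824
  x_3 = 0.1894·96 + 0.1177·59 + 0.1557·92 + 1.1493·48 + 0.0979·59 = 100.3906
  x_4 = 0.1949·96 + 0.1156·59 + 0.1038·92 + 0.0999·48 + 1.0635·59 = 102.6173
Output multipliers (column sums of L):
  Electronics: 1.6488
  Construction: 1.6471
  Transport: 1.7969
  Services: 1.7774
  Energy: 1.5360

Transport (1.7969)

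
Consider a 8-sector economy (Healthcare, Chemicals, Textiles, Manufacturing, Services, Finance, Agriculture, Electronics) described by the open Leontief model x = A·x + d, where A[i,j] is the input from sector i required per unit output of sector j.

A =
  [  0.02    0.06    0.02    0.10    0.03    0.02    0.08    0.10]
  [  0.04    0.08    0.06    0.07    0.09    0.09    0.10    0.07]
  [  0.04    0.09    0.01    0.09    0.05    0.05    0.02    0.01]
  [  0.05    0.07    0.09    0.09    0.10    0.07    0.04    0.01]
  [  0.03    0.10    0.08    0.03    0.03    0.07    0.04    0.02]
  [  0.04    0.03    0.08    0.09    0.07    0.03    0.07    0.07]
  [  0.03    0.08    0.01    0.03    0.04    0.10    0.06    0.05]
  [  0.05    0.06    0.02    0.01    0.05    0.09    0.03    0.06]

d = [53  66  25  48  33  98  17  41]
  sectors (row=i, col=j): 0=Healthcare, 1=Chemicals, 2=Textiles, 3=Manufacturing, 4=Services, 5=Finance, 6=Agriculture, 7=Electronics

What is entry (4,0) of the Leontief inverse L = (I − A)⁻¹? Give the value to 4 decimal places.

L[4,0] = 0.0583

Form M = I − A:
  [  0.98   -0.06   -0.02   -0.10   -0.03   -0.02   -0.08   -0.10]
  [ -0.04    0.92   -0.06   -0.07   -0.09   -0.09   -0.10   -0.07]
  [ -0.04   -0.09    0.99   -0.09   -0.05   -0.05   -0.02   -0.01]
  [ -0.05   -0.07   -0.09    0.91   -0.10   -0.07   -0.04   -0.01]
  [ -0.03   -0.10   -0.08   -0.03    0.97   -0.07   -0.04   -0.02]
  [ -0.04   -0.03   -0.08   -0.09   -0.07    0.97   -0.07   -0.07]
  [ -0.03   -0.08   -0.01   -0.03   -0.04   -0.10    0.94   -0.05]
  [ -0.05   -0.06   -0.02   -0.01   -0.05   -0.09   -0.03    0.94]
Leontief inverse L = M⁻¹:
  [  1.0512    0.1160    0.0581    0.1460    0.0790    0.0770    0.1227    0.1366]
  [  0.0815    1.1580    0.1141    0.1373    0.1547    0.1640    0.1611    0.1216]
  [  0.0663    0.1388    1.0491    0.1367    0.0947    0.0952    0.0610    0.0424]
  [  0.0860    0.1400    0.1405    1.1548    0.1579    0.1310    0.0925    0.0514]
  [  0.0583    0.1530    0.1163    0.0802    1.0761    0.1186    0.0835    0.0559]
  [  0.0732    0.0931    0.1212    0.1437    0.1207    1.0882    0.1144    0.1072]
  [  0.0582    0.1302    0.0479    0.0761    0.0851    0.1495    1.1045    0.0889]
  [  0.0754    0.1057    0.0535    0.0522    0.0893    0.1332    0.0697    1.0964]
Total output x = L · d:
  x_0 = 1.0512·53 + 0.1160·66 + 0.0581·25 + 0.1460·48 + 0.0790·33 + 0.0770·98 + 0.1227·17 + 0.1366·41 = 89.6719
  x_1 = 0.0815·53 + 1.1580·66 + 0.1141·25 + 0.1373·48 + 0.1547·33 + 0.1640·98 + 0.1611·17 + 0.1216·41 = 119.0922
  x_2 = 0.0663·53 + 0.1388·66 + 1.0491·25 + 0.1367·48 + 0.0947·33 + 0.0952·98 + 0.0610·17 + 0.0424·41 = 60.6984
  x_3 = 0.0860·53 + 0.1400·66 + 0.1405·25 + 1.1548·48 + 0.1579·33 + 0.1310·98 + 0.0925·17 + 0.0514·41 = 94.4755
  x_4 = 0.0583·53 + 0.1530·66 + 0.1163·25 + 0.0802·48 + 1.0761·33 + 0.1186·98 + 0.0835·17 + 0.0559·41 = 70.7934
  x_5 = 0.0732·53 + 0.0931·66 + 0.1212·25 + 0.1437·48 + 0.1207·33 + 1.0882·98 + 0.1144·17 + 0.1072·41 = 136.9176
  x_6 = 0.0582·53 + 0.1302·66 + 0.0479·25 + 0.0761·48 + 0.0851·33 + 0.1495·98 + 1.1045·17 + 0.0889·41 = 56.4152
  x_7 = 0.0754·53 + 0.1057·66 + 0.0535·25 + 0.0522·48 + 0.0893·33 + 0.1332·98 + 0.0697·17 + 1.0964·41 = 76.9602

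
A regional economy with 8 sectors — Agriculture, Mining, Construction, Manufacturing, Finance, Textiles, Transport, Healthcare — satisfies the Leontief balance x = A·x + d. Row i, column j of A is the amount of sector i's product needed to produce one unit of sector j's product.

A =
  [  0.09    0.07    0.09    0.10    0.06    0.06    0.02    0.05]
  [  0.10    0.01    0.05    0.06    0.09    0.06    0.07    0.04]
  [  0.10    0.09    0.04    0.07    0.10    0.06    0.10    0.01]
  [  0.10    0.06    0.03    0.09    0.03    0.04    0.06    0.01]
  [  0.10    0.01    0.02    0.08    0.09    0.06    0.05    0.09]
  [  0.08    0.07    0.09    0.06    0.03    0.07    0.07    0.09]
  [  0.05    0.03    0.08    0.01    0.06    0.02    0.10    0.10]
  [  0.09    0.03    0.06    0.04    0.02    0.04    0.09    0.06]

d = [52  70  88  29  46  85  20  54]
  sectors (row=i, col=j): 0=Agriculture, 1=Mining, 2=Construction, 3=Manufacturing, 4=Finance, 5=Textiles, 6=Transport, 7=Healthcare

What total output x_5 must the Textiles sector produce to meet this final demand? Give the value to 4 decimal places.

146.7335

Form M = I − A:
  [  0.91   -0.07   -0.09   -0.10   -0.06   -0.06   -0.02   -0.05]
  [ -0.10    0.99   -0.05   -0.06   -0.09   -0.06   -0.07   -0.04]
  [ -0.10   -0.09    0.96   -0.07   -0.10   -0.06   -0.10   -0.01]
  [ -0.10   -0.06   -0.03    0.91   -0.03   -0.04   -0.06   -0.01]
  [ -0.10   -0.01   -0.02   -0.08    0.91   -0.06   -0.05   -0.09]
  [ -0.08   -0.07   -0.09   -0.06   -0.03    0.93   -0.07   -0.09]
  [ -0.05   -0.03   -0.08   -0.01   -0.06   -0.02    0.90   -0.10]
  [ -0.09   -0.03   -0.06   -0.04   -0.02   -0.04   -0.09    0.94]
Leontief inverse L = M⁻¹:
  [  1.1876    0.1237    0.1509    0.1745    0.1250    0.1164    0.0909    0.1047]
  [  0.1838    1.0563    0.1064    0.1238    0.1468    0.1086    0.1325    0.0957]
  [  0.1990    0.1410    1.1060    0.1442    0.1704    0.1175    0.1741    0.0760]
  [  0.1733    0.1006    0.0795    1.1467    0.0793    0.0820    0.1131    0.0540]
  [  0.1869    0.0563    0.0778    0.1458    1.1445    0.1096    0.1137    0.1469]
  [  0.1778    0.1244    0.1565    0.1307    0.0957    1.1263    0.1477    0.1505]
  [  0.1263    0.0703    0.1323    0.0624    0.1141    0.0629    1.1647    0.1526]
  [  0.1633    0.0721    0.1128    0.0933    0.0702    0.0819    0.1491    1.1082]
Total output x = L · d:
  x_0 = 1.1876·52 + 0.1237·70 + 0.1509·88 + 0.1745·29 + 0.1250·46 + 0.1164·85 + 0.0909·20 + 0.1047·54 = 111.8551
  x_1 = 0.1838·52 + 1.0563·70 + 0.1064·88 + 0.1238·29 + 0.1468·46 + 0.1086·85 + 0.1325·20 + 0.0957·54 = 120.2576
  x_2 = 0.1990·52 + 0.1410·70 + 1.1060·88 + 0.1442·29 + 0.1704·46 + 0.1175·85 + 0.1741·20 + 0.0760·54 = 147.1334
  x_3 = 0.1733·52 + 0.1006·70 + 0.0795·88 + 1.1467·29 + 0.0793·46 + 0.0820·85 + 0.1131·20 + 0.0540·54 = 72.0958
  x_4 = 0.1869·52 + 0.0563·70 + 0.0778·88 + 0.1458·29 + 1.1445·46 + 0.1096·85 + 0.1137·20 + 0.1469·54 = 96.9033
  x_5 = 0.1778·52 + 0.1244·70 + 0.1565·88 + 0.1307·29 + 0.0957·46 + 1.1263·85 + 0.1477·20 + 0.1505·54 = 146.7335
  x_6 = 0.1263·52 + 0.0703·70 + 0.1323·88 + 0.0624·29 + 0.1141·46 + 0.0629·85 + 1.1647·20 + 0.1526·54 = 67.0656
  x_7 = 0.1633·52 + 0.0721·70 + 0.1128·88 + 0.0933·29 + 0.0702·46 + 0.0819·85 + 0.1491·20 + 1.1082·54 = 99.1807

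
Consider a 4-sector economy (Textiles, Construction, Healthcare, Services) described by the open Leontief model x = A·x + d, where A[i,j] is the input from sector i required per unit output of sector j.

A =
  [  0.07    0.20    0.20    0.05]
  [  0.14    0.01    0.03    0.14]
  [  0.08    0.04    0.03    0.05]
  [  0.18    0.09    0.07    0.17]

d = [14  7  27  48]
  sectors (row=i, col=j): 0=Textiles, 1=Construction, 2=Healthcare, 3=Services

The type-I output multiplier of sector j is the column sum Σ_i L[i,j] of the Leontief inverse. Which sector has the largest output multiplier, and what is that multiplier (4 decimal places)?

Textiles (1.7722)

Form M = I − A:
  [  0.93   -0.20   -0.20   -0.05]
  [ -0.14    0.99   -0.03   -0.14]
  [ -0.08   -0.04    0.97   -0.05]
  [ -0.18   -0.09   -0.07    0.83]
Leontief inverse L = M⁻¹:
  [  1.1609    0.2566    0.2566    0.1287]
  [  0.2080    1.0739    0.0905    0.1991]
  [  0.1190    0.0746    1.0638    0.0838]
  [  0.2843    0.1784    0.1552    1.2614]
Total output x = L · d:
  x_0 = 1.1609·14 + 0.2566·7 + 0.2566·27 + 0.1287·48 = 31.1518
  x_1 = 0.2080·14 + 1.0739·7 + 0.0905·27 + 0.1991·48 = 22.4288
  x_2 = 0.1190·14 + 0.0746·7 + 1.0638·27 + 0.0838·48 = 34.9356
  x_3 = 0.2843·14 + 0.1784·7 + 0.1552·27 + 1.2614·48 = 69.9656
Output multipliers (column sums of L):
  Textiles: 1.7722
  Construction: 1.5835
  Healthcare: 1.5660
  Services: 1.6730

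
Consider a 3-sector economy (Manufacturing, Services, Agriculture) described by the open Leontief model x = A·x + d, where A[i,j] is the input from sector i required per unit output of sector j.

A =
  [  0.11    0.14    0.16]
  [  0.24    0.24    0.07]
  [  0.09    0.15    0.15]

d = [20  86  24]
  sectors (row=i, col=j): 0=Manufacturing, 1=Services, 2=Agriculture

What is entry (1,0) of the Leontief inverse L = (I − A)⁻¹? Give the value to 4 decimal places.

Form M = I − A:
  [  0.89   -0.14   -0.16]
  [ -0.24    0.76   -0.07]
  [ -0.09   -0.15    0.85]
Leontief inverse L = M⁻¹:
  [  1.2234    0.2753    0.2530]
  [  0.4049    1.4286    0.1939]
  [  0.2010    0.2813    1.2375]
Total output x = L · d:
  x_0 = 1.2234·20 + 0.2753·86 + 0.2530·24 = 54.2144
  x_1 = 0.4049·20 + 1.4286·86 + 0.1939·24 = 135.6118
  x_2 = 0.2010·20 + 0.2813·86 + 1.2375·24 = 57.9071

L[1,0] = 0.4049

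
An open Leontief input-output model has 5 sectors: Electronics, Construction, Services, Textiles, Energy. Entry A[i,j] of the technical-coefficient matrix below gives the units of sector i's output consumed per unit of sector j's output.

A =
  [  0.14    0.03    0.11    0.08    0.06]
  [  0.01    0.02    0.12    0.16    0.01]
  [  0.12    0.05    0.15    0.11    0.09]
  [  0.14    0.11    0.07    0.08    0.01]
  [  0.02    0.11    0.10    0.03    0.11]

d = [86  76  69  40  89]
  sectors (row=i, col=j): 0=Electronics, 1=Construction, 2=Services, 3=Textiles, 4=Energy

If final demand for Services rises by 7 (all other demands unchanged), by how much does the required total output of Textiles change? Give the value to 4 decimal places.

Form M = I − A:
  [  0.86   -0.03   -0.11   -0.08   -0.06]
  [ -0.01    0.98   -0.12   -0.16   -0.01]
  [ -0.12   -0.05    0.85   -0.11   -0.09]
  [ -0.14   -0.11   -0.07    0.92   -0.01]
  [ -0.02   -0.11   -0.10   -0.03    0.89]
Leontief inverse L = M⁻¹:
  [  1.2165    0.0750    0.1922    0.1452    0.1039]
  [  0.0733    1.0601    0.1812    0.2136    0.0376]
  [  0.2104    0.1080    1.2517    0.1914    0.1441]
  [  0.2106    0.1480    0.1480    1.1501    0.0438]
  [  0.0671    0.1498    0.1723    0.0899    1.1482]
Total output x = L · d:
  x_0 = 1.2165·86 + 0.0750·76 + 0.1922·69 + 0.1452·40 + 0.1039·89 = 138.6427
  x_1 = 0.0733·86 + 1.0601·76 + 0.1812·69 + 0.2136·40 + 0.0376·89 = 111.2540
  x_2 = 0.2104·86 + 0.1080·76 + 1.2517·69 + 0.1914·40 + 0.1441·89 = 133.1505
  x_3 = 0.2106·86 + 0.1480·76 + 0.1480·69 + 1.1501·40 + 0.0438·89 = 89.4749
  x_4 = 0.0671·86 + 0.1498·76 + 0.1723·69 + 0.0899·40 + 1.1482·89 = 134.8428
Δx_3 = L[3,2] · Δd_2 = 0.1480 · 7 = 1.0361

1.0361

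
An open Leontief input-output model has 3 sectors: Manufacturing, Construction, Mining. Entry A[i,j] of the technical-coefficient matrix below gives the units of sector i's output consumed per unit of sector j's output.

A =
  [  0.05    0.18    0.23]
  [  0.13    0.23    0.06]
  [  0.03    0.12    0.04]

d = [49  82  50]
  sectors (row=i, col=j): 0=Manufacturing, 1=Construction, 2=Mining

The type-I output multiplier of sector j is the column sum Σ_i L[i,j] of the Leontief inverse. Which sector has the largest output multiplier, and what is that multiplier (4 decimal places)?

Form M = I − A:
  [  0.95   -0.18   -0.23]
  [ -0.13    0.77   -0.06]
  [ -0.03   -0.12    0.96]
Leontief inverse L = M⁻¹:
  [  1.1029    0.3019    0.2831]
  [  0.1907    1.3637    0.1309]
  [  0.0583    0.1799    1.0669]
Total output x = L · d:
  x_0 = 1.1029·49 + 0.3019·82 + 0.2831·50 = 92.9558
  x_1 = 0.1907·49 + 1.3637·82 + 0.1309·50 = 127.7161
  x_2 = 0.0583·49 + 0.1799·82 + 1.0669·50 = 70.9527
Output multipliers (column sums of L):
  Manufacturing: 1.3519
  Construction: 1.8455
  Mining: 1.4809

Construction (1.8455)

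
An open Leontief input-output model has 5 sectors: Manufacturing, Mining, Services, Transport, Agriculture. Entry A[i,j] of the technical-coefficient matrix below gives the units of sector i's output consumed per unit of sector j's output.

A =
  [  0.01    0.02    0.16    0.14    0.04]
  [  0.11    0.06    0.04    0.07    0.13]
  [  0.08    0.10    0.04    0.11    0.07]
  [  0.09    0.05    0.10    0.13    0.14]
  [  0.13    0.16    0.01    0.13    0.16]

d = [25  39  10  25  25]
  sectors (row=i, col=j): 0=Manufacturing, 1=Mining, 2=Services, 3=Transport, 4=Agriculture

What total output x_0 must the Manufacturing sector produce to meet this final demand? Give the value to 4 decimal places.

Form M = I − A:
  [  0.99   -0.02   -0.16   -0.14   -0.04]
  [ -0.11    0.94   -0.04   -0.07   -0.13]
  [ -0.08   -0.10    0.96   -0.11   -0.07]
  [ -0.09   -0.05   -0.10    0.87   -0.14]
  [ -0.13   -0.16   -0.01   -0.13    0.84]
Leontief inverse L = M⁻¹:
  [  1.0708    0.0764    0.2060    0.2220    0.1170]
  [  0.1759    1.1234    0.0954    0.1632    0.2174]
  [  0.1441    0.1564    1.0944    0.1973    0.1552]
  [  0.1741    0.1303    0.1669    1.2464    0.2501]
  [  0.2279    0.2478    0.0889    0.2607    1.2905]
Total output x = L · d:
  x_0 = 1.0708·25 + 0.0764·39 + 0.2060·10 + 0.2220·25 + 0.1170·25 = 40.2835
  x_1 = 0.1759·25 + 1.1234·39 + 0.0954·10 + 0.1632·25 + 0.2174·25 = 58.6808
  x_2 = 0.1441·25 + 0.1564·39 + 1.0944·10 + 0.1973·25 + 0.1552·25 = 29.4583
  x_3 = 0.1741·25 + 0.1303·39 + 0.1669·10 + 1.2464·25 + 0.2501·25 = 48.5172
  x_4 = 0.2279·25 + 0.2478·39 + 0.0889·10 + 0.2607·25 + 1.2905·25 = 55.0329

40.2835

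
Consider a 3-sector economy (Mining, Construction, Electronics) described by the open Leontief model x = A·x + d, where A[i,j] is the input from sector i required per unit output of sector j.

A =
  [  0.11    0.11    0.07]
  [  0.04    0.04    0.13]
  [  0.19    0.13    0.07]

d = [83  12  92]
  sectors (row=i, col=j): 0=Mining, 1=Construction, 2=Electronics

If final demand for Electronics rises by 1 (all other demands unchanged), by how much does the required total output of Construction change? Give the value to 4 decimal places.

Form M = I − A:
  [  0.89   -0.11   -0.07]
  [ -0.04    0.96   -0.13]
  [ -0.19   -0.13    0.93]
Leontief inverse L = M⁻¹:
  [  1.1531    0.1467    0.1073]
  [  0.0815    1.0721    0.1560]
  [  0.2470    0.1798    1.1190]
Total output x = L · d:
  x_0 = 1.1531·83 + 0.1467·12 + 0.1073·92 = 107.3373
  x_1 = 0.0815·83 + 1.0721·12 + 0.1560·92 = 33.9813
  x_2 = 0.2470·83 + 0.1798·12 + 1.1190·92 = 125.6039
Δx_1 = L[1,2] · Δd_2 = 0.1560 · 1 = 0.1560

0.1560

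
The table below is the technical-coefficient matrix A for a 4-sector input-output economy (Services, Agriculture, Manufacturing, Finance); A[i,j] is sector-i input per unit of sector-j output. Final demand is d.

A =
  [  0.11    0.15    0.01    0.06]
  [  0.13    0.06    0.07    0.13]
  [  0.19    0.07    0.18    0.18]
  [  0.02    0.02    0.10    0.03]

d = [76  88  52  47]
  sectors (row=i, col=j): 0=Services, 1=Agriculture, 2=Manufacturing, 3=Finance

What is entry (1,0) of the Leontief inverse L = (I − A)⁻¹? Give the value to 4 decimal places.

Form M = I − A:
  [  0.89   -0.15   -0.01   -0.06]
  [ -0.13    0.94   -0.07   -0.13]
  [ -0.19   -0.07    0.82   -0.18]
  [ -0.02   -0.02   -0.10    0.97]
Leontief inverse L = M⁻¹:
  [  1.1631    0.1911    0.0434    0.1056]
  [  0.1912    1.1071    0.1191    0.1823]
  [  0.2987    0.1480    1.2692    0.2738]
  [  0.0587    0.0420    0.1342    1.0651]
Total output x = L · d:
  x_0 = 1.1631·76 + 0.1911·88 + 0.0434·52 + 0.1056·47 = 112.4330
  x_1 = 0.1912·76 + 1.1071·88 + 0.1191·52 + 0.1823·47 = 126.7168
  x_2 = 0.2987·76 + 0.1480·88 + 1.2692·52 + 0.2738·47 = 114.5953
  x_3 = 0.0587·76 + 0.0420·88 + 0.1342·52 + 1.0651·47 = 65.1985

L[1,0] = 0.1912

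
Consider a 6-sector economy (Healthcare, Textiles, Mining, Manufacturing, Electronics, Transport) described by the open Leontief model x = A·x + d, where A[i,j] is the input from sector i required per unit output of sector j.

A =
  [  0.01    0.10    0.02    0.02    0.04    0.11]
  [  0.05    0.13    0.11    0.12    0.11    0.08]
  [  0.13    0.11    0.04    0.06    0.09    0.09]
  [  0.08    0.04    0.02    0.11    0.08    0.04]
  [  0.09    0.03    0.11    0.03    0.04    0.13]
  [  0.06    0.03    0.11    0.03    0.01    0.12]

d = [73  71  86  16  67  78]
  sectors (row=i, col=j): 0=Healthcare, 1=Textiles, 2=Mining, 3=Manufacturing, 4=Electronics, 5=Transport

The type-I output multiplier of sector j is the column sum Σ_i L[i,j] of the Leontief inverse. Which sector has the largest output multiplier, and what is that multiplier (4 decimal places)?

Form M = I − A:
  [  0.99   -0.10   -0.02   -0.02   -0.04   -0.11]
  [ -0.05    0.87   -0.11   -0.12   -0.11   -0.08]
  [ -0.13   -0.11    0.96   -0.06   -0.09   -0.09]
  [ -0.08   -0.04   -0.02    0.89   -0.08   -0.04]
  [ -0.09   -0.03   -0.11   -0.03    0.96   -0.13]
  [ -0.06   -0.03   -0.11   -0.03   -0.01    0.88]
Leontief inverse L = M⁻¹:
  [  1.0466    0.1393    0.0659    0.0547    0.0720    0.1633]
  [  0.1281    1.2089    0.1863    0.1905    0.1791    0.1801]
  [  0.1871    0.1776    1.1052    0.1135    0.1431    0.1789]
  [  0.1215    0.0818    0.0605    1.1487    0.1169    0.0983]
  [  0.1416    0.0841    0.1612    0.0687    1.0802    0.2045]
  [  0.1049    0.0766    0.1529    0.0644    0.0452    1.1817]
Total output x = L · d:
  x_0 = 1.0466·73 + 0.1393·71 + 0.0659·86 + 0.0547·16 + 0.0720·67 + 0.1633·78 = 110.3974
  x_1 = 0.1281·73 + 1.2089·71 + 0.1863·86 + 0.1905·16 + 0.1791·67 + 0.1801·78 = 140.2949
  x_2 = 0.1871·73 + 0.1776·71 + 1.1052·86 + 0.1135·16 + 0.1431·67 + 0.1789·78 = 146.6619
  x_3 = 0.1215·73 + 0.0818·71 + 0.0605·86 + 1.1487·16 + 0.1169·67 + 0.0983·78 = 53.7565
  x_4 = 0.1416·73 + 0.0841·71 + 0.1612·86 + 0.0687·16 + 1.0802·67 + 0.2045·78 = 119.5951
  x_5 = 0.1049·73 + 0.0766·71 + 0.1529·86 + 0.0644·16 + 0.0452·67 + 1.1817·78 = 122.4706
Output multipliers (column sums of L):
  Healthcare: 1.7298
  Textiles: 1.7683
  Mining: 1.7319
  Manufacturing: 1.6404
  Electronics: 1.6363
  Transport: 2.0068

Transport (2.0068)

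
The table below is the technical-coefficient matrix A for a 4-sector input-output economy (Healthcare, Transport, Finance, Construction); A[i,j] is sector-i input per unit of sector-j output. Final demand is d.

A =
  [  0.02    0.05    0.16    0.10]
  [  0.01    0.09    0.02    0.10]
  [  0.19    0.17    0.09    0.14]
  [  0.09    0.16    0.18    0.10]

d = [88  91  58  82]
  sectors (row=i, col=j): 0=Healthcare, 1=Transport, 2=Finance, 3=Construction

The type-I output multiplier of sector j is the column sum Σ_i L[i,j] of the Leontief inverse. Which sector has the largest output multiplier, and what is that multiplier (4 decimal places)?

Form M = I − A:
  [  0.98   -0.05   -0.16   -0.10]
  [ -0.01    0.91   -0.02   -0.10]
  [ -0.19   -0.17    0.91   -0.14]
  [ -0.09   -0.16   -0.18    0.90]
Leontief inverse L = M⁻¹:
  [  1.0813    0.1316    0.2266    0.1700]
  [  0.0358    1.1364    0.0588    0.1394]
  [  0.2580    0.2815    1.1992    0.2465]
  [  0.1661    0.2715    0.2730    1.2022]
Total output x = L · d:
  x_0 = 1.0813·88 + 0.1316·91 + 0.2266·58 + 0.1700·82 = 134.2229
  x_1 = 0.0358·88 + 1.1364·91 + 0.0588·58 + 0.1394·82 = 121.4039
  x_2 = 0.2580·88 + 0.2815·91 + 1.1992·58 + 0.2465·82 = 138.0922
  x_3 = 0.1661·88 + 0.2715·91 + 0.2730·58 + 1.2022·82 = 153.7347
Output multipliers (column sums of L):
  Healthcare: 1.5412
  Transport: 1.8211
  Finance: 1.7577
  Construction: 1.7581

Transport (1.8211)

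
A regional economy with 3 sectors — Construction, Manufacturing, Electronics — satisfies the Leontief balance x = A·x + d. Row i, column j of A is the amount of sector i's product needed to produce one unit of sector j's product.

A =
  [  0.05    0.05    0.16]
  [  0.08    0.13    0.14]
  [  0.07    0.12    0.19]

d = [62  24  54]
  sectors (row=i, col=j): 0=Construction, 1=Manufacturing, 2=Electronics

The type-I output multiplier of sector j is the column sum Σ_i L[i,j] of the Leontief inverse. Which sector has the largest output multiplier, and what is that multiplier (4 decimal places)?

Form M = I − A:
  [  0.95   -0.05   -0.16]
  [ -0.08    0.87   -0.14]
  [ -0.07   -0.12    0.81]
Leontief inverse L = M⁻¹:
  [  1.0774    0.0935    0.2290]
  [  0.1168    1.1876    0.2283]
  [  0.1104    0.1840    1.2882]
Total output x = L · d:
  x_0 = 1.0774·62 + 0.0935·24 + 0.2290·54 = 81.4061
  x_1 = 0.1168·62 + 1.1876·24 + 0.2283·54 = 48.0781
  x_2 = 0.1104·62 + 0.1840·24 + 1.2882·54 = 80.8244
Output multipliers (column sums of L):
  Construction: 1.3046
  Manufacturing: 1.4652
  Electronics: 1.7455

Electronics (1.7455)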